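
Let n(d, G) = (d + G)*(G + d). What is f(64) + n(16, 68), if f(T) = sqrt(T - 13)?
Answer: 7056 + sqrt(51) ≈ 7063.1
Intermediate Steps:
n(d, G) = (G + d)**2 (n(d, G) = (G + d)*(G + d) = (G + d)**2)
f(T) = sqrt(-13 + T)
f(64) + n(16, 68) = sqrt(-13 + 64) + (68 + 16)**2 = sqrt(51) + 84**2 = sqrt(51) + 7056 = 7056 + sqrt(51)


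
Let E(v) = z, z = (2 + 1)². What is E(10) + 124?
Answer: 133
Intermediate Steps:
z = 9 (z = 3² = 9)
E(v) = 9
E(10) + 124 = 9 + 124 = 133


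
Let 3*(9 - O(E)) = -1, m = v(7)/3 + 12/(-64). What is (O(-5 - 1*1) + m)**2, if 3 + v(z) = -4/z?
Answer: 793881/12544 ≈ 63.288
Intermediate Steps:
v(z) = -3 - 4/z
m = -463/336 (m = (-3 - 4/7)/3 + 12/(-64) = (-3 - 4*1/7)*(1/3) + 12*(-1/64) = (-3 - 4/7)*(1/3) - 3/16 = -25/7*1/3 - 3/16 = -25/21 - 3/16 = -463/336 ≈ -1.3780)
O(E) = 28/3 (O(E) = 9 - 1/3*(-1) = 9 + 1/3 = 28/3)
(O(-5 - 1*1) + m)**2 = (28/3 - 463/336)**2 = (891/112)**2 = 793881/12544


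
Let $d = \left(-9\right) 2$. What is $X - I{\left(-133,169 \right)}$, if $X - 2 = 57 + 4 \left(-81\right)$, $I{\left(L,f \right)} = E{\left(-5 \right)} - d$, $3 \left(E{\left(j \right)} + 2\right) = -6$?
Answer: $-279$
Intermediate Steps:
$E{\left(j \right)} = -4$ ($E{\left(j \right)} = -2 + \frac{1}{3} \left(-6\right) = -2 - 2 = -4$)
$d = -18$
$I{\left(L,f \right)} = 14$ ($I{\left(L,f \right)} = -4 - -18 = -4 + 18 = 14$)
$X = -265$ ($X = 2 + \left(57 + 4 \left(-81\right)\right) = 2 + \left(57 - 324\right) = 2 - 267 = -265$)
$X - I{\left(-133,169 \right)} = -265 - 14 = -279$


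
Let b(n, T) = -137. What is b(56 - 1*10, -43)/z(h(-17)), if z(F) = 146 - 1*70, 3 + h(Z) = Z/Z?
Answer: -137/76 ≈ -1.8026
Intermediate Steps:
h(Z) = -2 (h(Z) = -3 + Z/Z = -3 + 1 = -2)
z(F) = 76 (z(F) = 146 - 70 = 76)
b(56 - 1*10, -43)/z(h(-17)) = -137/76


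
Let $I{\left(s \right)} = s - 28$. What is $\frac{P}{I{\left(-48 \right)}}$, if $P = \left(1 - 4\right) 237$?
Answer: $\frac{711}{76} \approx 9.3553$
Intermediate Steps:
$I{\left(s \right)} = -28 + s$ ($I{\left(s \right)} = s - 28 = -28 + s$)
$P = -711$ ($P = \left(-3\right) 237 = -711$)
$\frac{P}{I{\left(-48 \right)}} = - \frac{711}{-28 - 48} = - \frac{711}{-76} = \left(-711\right) \left(- \frac{1}{76}\right) = \frac{711}{76}$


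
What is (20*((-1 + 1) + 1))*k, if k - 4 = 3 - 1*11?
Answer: -80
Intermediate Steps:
k = -4 (k = 4 + (3 - 1*11) = 4 + (3 - 11) = 4 - 8 = -4)
(20*((-1 + 1) + 1))*k = (20*((-1 + 1) + 1))*(-4) = (20*(0 + 1))*(-4) = (20*1)*(-4) = 20*(-4) = -80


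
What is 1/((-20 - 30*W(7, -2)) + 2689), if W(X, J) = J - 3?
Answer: 1/2819 ≈ 0.00035474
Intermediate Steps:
W(X, J) = -3 + J
1/((-20 - 30*W(7, -2)) + 2689) = 1/((-20 - 30*(-3 - 2)) + 2689) = 1/((-20 - 30*(-5)) + 2689) = 1/((-20 + 150) + 2689) = 1/(130 + 2689) = 1/2819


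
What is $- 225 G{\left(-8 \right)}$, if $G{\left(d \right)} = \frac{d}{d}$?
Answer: $-225$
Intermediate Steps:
$G{\left(d \right)} = 1$
$- 225 G{\left(-8 \right)} = - 225 \cdot 1 = \left(-1\right) 225 = -225$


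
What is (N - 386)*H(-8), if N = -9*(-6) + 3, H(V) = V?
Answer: 2632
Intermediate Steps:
N = 57 (N = 54 + 3 = 57)
(N - 386)*H(-8) = (57 - 386)*(-8) = -329*(-8) = 2632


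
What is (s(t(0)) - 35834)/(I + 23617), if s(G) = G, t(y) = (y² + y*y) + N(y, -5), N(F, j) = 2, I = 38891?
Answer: -2986/5209 ≈ -0.57324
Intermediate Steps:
t(y) = 2 + 2*y² (t(y) = (y² + y*y) + 2 = (y² + y²) + 2 = 2*y² + 2 = 2 + 2*y²)
(s(t(0)) - 35834)/(I + 23617) = ((2 + 2*0²) - 35834)/(38891 + 23617) = ((2 + 2*0) - 35834)/62508 = ((2 + 0) - 35834)*(1/62508) = (2 - 35834)*(1/62508) = -35832*1/62508 = -2986/5209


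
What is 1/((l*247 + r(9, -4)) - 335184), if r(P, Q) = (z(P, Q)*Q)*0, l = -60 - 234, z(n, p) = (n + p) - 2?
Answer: -1/407802 ≈ -2.4522e-6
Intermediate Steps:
z(n, p) = -2 + n + p
l = -294
r(P, Q) = 0 (r(P, Q) = ((-2 + P + Q)*Q)*0 = (Q*(-2 + P + Q))*0 = 0)
1/((l*247 + r(9, -4)) - 335184) = 1/((-294*247 + 0) - 335184) = 1/((-72618 + 0) - 335184) = 1/(-72618 - 335184) = 1/(-407802) = -1/407802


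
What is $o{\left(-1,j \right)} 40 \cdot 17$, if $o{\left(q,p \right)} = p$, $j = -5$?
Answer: $-3400$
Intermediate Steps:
$o{\left(-1,j \right)} 40 \cdot 17 = \left(-5\right) 40 \cdot 17 = \left(-200\right) 17 = -3400$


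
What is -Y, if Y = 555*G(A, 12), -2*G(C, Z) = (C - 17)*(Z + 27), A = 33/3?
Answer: -64935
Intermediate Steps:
A = 11 (A = 33*(⅓) = 11)
G(C, Z) = -(-17 + C)*(27 + Z)/2 (G(C, Z) = -(C - 17)*(Z + 27)/2 = -(-17 + C)*(27 + Z)/2)
Y = 64935 (Y = 555*(459/2 - 27/2*11 + (17/2)*12 - ½*11*12) = 555*(459/2 - 297/2 + 102 - 66) = 555*117 = 64935)
-Y = -1*64935 = -64935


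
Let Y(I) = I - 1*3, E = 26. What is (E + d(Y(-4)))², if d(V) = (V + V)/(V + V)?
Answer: 729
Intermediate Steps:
Y(I) = -3 + I (Y(I) = I - 3 = -3 + I)
d(V) = 1 (d(V) = (2*V)/((2*V)) = (2*V)*(1/(2*V)) = 1)
(E + d(Y(-4)))² = (26 + 1)² = 27² = 729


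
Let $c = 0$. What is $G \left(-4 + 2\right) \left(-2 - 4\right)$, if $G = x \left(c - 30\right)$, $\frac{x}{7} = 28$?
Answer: $-70560$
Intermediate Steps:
$x = 196$ ($x = 7 \cdot 28 = 196$)
$G = -5880$ ($G = 196 \left(0 - 30\right) = 196 \left(-30\right) = -5880$)
$G \left(-4 + 2\right) \left(-2 - 4\right) = - 5880 \left(-4 + 2\right) \left(-2 - 4\right) = - 5880 \left(\left(-2\right) \left(-6\right)\right) = \left(-5880\right) 12 = -70560$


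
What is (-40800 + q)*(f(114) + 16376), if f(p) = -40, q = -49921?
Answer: -1482018256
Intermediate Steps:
(-40800 + q)*(f(114) + 16376) = (-40800 - 49921)*(-40 + 16376) = -90721*16336 = -1482018256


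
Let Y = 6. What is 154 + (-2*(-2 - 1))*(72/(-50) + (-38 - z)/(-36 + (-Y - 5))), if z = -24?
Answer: 172898/1175 ≈ 147.15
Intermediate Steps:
154 + (-2*(-2 - 1))*(72/(-50) + (-38 - z)/(-36 + (-Y - 5))) = 154 + (-2*(-2 - 1))*(72/(-50) + (-38 - 1*(-24))/(-36 + (-1*6 - 5))) = 154 + (-2*(-3))*(72*(-1/50) + (-38 + 24)/(-36 + (-6 - 5))) = 154 + 6*(-36/25 - 14/(-36 - 11)) = 154 + 6*(-36/25 - 14/(-47)) = 154 + 6*(-36/25 - 14*(-1/47)) = 154 + 6*(-36/25 + 14/47) = 154 + 6*(-1342/1175) = 154 - 8052/1175 = 172898/1175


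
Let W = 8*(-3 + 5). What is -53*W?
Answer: -848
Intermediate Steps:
W = 16 (W = 8*2 = 16)
-53*W = -53*16 = -848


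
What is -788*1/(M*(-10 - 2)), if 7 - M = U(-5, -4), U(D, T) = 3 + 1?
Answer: 197/9 ≈ 21.889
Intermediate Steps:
U(D, T) = 4
M = 3 (M = 7 - 1*4 = 7 - 4 = 3)
-788*1/(M*(-10 - 2)) = -788*1/(3*(-10 - 2)) = -788/(3*(-12)) = -788/(-36) = -788*(-1/36) = 197/9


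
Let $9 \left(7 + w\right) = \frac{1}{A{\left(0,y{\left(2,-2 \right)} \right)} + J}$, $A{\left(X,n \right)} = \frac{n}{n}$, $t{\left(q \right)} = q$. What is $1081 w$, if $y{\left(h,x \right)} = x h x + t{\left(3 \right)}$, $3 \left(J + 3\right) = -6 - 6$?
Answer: $- \frac{409699}{54} \approx -7587.0$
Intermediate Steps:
$J = -7$ ($J = -3 + \frac{-6 - 6}{3} = -3 + \frac{1}{3} \left(-12\right) = -3 - 4 = -7$)
$y{\left(h,x \right)} = 3 + h x^{2}$ ($y{\left(h,x \right)} = x h x + 3 = h x x + 3 = h x^{2} + 3 = 3 + h x^{2}$)
$A{\left(X,n \right)} = 1$
$w = - \frac{379}{54}$ ($w = -7 + \frac{1}{9 \left(1 - 7\right)} = -7 + \frac{1}{9 \left(-6\right)} = -7 + \frac{1}{9} \left(- \frac{1}{6}\right) = -7 - \frac{1}{54} = - \frac{379}{54} \approx -7.0185$)
$1081 w = 1081 \left(- \frac{379}{54}\right) = - \frac{409699}{54}$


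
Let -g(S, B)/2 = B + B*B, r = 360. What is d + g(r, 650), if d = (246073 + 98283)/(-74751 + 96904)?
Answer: -18747739544/22153 ≈ -8.4628e+5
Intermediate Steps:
g(S, B) = -2*B - 2*B² (g(S, B) = -2*(B + B*B) = -2*(B + B²) = -2*B - 2*B²)
d = 344356/22153 ≈ 15.544
d + g(r, 650) = 344356/22153 - 2*650*(1 + 650) = 344356/22153 - 2*650*651 = 344356/22153 - 846300 = -18747739544/22153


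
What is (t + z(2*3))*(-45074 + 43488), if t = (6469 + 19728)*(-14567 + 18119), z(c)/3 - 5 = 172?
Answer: -147580908150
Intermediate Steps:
z(c) = 531 (z(c) = 15 + 3*172 = 15 + 516 = 531)
t = 93051744 (t = 26197*3552 = 93051744)
(t + z(2*3))*(-45074 + 43488) = (93051744 + 531)*(-45074 + 43488) = 93052275*(-1586) = -147580908150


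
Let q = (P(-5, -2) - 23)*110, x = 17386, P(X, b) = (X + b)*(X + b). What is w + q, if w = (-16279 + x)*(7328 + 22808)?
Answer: 33363412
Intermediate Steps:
P(X, b) = (X + b)²
q = 2860 (q = ((-5 - 2)² - 23)*110 = ((-7)² - 23)*110 = (49 - 23)*110 = 26*110 = 2860)
w = 33360552 (w = (-16279 + 17386)*(7328 + 22808) = 1107*30136 = 33360552)
w + q = 33360552 + 2860 = 33363412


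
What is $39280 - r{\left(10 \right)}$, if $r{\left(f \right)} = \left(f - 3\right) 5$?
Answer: $39245$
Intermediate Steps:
$r{\left(f \right)} = -15 + 5 f$ ($r{\left(f \right)} = \left(-3 + f\right) 5 = -15 + 5 f$)
$39280 - r{\left(10 \right)} = 39280 - \left(-15 + 5 \cdot 10\right) = 39280 - \left(-15 + 50\right) = 39280 - 35 = 39245$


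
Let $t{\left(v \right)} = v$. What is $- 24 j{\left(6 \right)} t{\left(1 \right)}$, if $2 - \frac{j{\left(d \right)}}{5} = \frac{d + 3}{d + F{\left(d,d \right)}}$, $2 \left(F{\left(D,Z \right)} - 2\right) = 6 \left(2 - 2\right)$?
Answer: $-105$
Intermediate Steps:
$F{\left(D,Z \right)} = 2$ ($F{\left(D,Z \right)} = 2 + \frac{6 \left(2 - 2\right)}{2} = 2 + \frac{6 \cdot 0}{2} = 2 + \frac{1}{2} \cdot 0 = 2 + 0 = 2$)
$j{\left(d \right)} = 10 - \frac{5 \left(3 + d\right)}{2 + d}$ ($j{\left(d \right)} = 10 - 5 \frac{d + 3}{d + 2} = 10 - 5 \frac{3 + d}{2 + d} = 10 - \frac{5 \left(3 + d\right)}{2 + d}$)
$- 24 j{\left(6 \right)} t{\left(1 \right)} = - 24 \frac{5 \left(1 + 6\right)}{2 + 6} \cdot 1 = - 24 \cdot 5 \cdot \frac{1}{8} \cdot 7 \cdot 1 = \left(-24\right) \frac{35}{8} \cdot 1 = \left(-105\right) 1 = -105$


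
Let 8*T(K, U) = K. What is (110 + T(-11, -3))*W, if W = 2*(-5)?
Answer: -4345/4 ≈ -1086.3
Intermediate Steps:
W = -10
T(K, U) = K/8
(110 + T(-11, -3))*W = (110 + (⅛)*(-11))*(-10) = (110 - 11/8)*(-10) = (869/8)*(-10) = -4345/4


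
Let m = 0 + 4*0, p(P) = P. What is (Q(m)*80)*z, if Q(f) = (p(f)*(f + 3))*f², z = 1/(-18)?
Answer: 0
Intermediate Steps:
z = -1/18 ≈ -0.055556
m = 0 (m = 0 + 0 = 0)
Q(f) = f³*(3 + f) (Q(f) = (f*(f + 3))*f² = (f*(3 + f))*f² = f³*(3 + f))
(Q(m)*80)*z = ((0³*(3 + 0))*80)*(-1/18) = ((0*3)*80)*(-1/18) = (0*80)*(-1/18) = 0*(-1/18) = 0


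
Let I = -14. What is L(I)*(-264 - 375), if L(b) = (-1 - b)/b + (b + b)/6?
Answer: 50055/14 ≈ 3575.4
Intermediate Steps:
L(b) = b/3 + (-1 - b)/b (L(b) = (-1 - b)/b + (2*b)*(⅙) = (-1 - b)/b + b/3 = b/3 + (-1 - b)/b)
L(I)*(-264 - 375) = (-1 - 1/(-14) + (⅓)*(-14))*(-264 - 375) = (-1 - 1*(-1/14) - 14/3)*(-639) = (-1 + 1/14 - 14/3)*(-639) = -235/42*(-639) = 50055/14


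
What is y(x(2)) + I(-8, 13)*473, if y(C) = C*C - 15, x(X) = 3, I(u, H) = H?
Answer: 6143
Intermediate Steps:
y(C) = -15 + C**2 (y(C) = C**2 - 15 = -15 + C**2)
y(x(2)) + I(-8, 13)*473 = (-15 + 3**2) + 13*473 = (-15 + 9) + 6149 = -6 + 6149 = 6143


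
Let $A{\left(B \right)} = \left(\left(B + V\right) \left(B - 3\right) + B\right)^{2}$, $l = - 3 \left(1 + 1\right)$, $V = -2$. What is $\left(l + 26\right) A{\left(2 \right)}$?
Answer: $80$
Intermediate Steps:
$l = -6$ ($l = \left(-3\right) 2 = -6$)
$A{\left(B \right)} = \left(B + \left(-3 + B\right) \left(-2 + B\right)\right)^{2}$ ($A{\left(B \right)} = \left(\left(B - 2\right) \left(B - 3\right) + B\right)^{2} = \left(\left(-2 + B\right) \left(-3 + B\right) + B\right)^{2} = \left(\left(-3 + B\right) \left(-2 + B\right) + B\right)^{2} = \left(B + \left(-3 + B\right) \left(-2 + B\right)\right)^{2}$)
$\left(l + 26\right) A{\left(2 \right)} = \left(-6 + 26\right) \left(6 + 2^{2} - 8\right)^{2} = 20 \left(6 + 4 - 8\right)^{2} = 20 \cdot 2^{2} = 20 \cdot 4 = 80$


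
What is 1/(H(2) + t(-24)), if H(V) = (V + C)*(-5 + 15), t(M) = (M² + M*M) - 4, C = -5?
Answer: 1/1118 ≈ 0.00089445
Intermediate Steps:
t(M) = -4 + 2*M² (t(M) = (M² + M²) - 4 = 2*M² - 4 = -4 + 2*M²)
H(V) = -50 + 10*V (H(V) = (V - 5)*(-5 + 15) = (-5 + V)*10 = -50 + 10*V)
1/(H(2) + t(-24)) = 1/((-50 + 10*2) + (-4 + 2*(-24)²)) = 1/((-50 + 20) + (-4 + 2*576)) = 1/(-30 + (-4 + 1152)) = 1/(-30 + 1148) = 1/1118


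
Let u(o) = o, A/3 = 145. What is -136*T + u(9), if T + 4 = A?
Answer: -58607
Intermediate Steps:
A = 435 (A = 3*145 = 435)
T = 431 (T = -4 + 435 = 431)
-136*T + u(9) = -136*431 + 9 = -58616 + 9 = -58607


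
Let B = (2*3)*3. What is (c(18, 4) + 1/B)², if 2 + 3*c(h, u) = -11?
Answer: 5929/324 ≈ 18.299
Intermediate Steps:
c(h, u) = -13/3 (c(h, u) = -⅔ + (⅓)*(-11) = -⅔ - 11/3 = -13/3)
B = 18 (B = 6*3 = 18)
(c(18, 4) + 1/B)² = (-13/3 + 1/18)² = (-77/18)² = 5929/324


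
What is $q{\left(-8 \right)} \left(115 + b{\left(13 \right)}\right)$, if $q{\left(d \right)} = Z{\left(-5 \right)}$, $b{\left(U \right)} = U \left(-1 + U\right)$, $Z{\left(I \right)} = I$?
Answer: $-1355$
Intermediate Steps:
$q{\left(d \right)} = -5$
$q{\left(-8 \right)} \left(115 + b{\left(13 \right)}\right) = - 5 \left(115 + 13 \left(-1 + 13\right)\right) = - 5 \left(115 + 13 \cdot 12\right) = - 5 \left(115 + 156\right) = \left(-5\right) 271 = -1355$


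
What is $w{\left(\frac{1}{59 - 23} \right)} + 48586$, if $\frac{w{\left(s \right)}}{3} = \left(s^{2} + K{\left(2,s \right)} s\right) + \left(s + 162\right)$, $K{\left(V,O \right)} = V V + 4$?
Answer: $\frac{21199429}{432} \approx 49073.0$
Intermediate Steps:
$K{\left(V,O \right)} = 4 + V^{2}$ ($K{\left(V,O \right)} = V^{2} + 4 = 4 + V^{2}$)
$w{\left(s \right)} = 486 + 3 s^{2} + 27 s$ ($w{\left(s \right)} = 3 \left(\left(s^{2} + \left(4 + 2^{2}\right) s\right) + \left(s + 162\right)\right) = 3 \left(\left(s^{2} + \left(4 + 4\right) s\right) + \left(162 + s\right)\right) = 3 \left(\left(s^{2} + 8 s\right) + \left(162 + s\right)\right) = 3 \left(162 + s^{2} + 9 s\right) = 486 + 3 s^{2} + 27 s$)
$w{\left(\frac{1}{59 - 23} \right)} + 48586 = \left(486 + 3 \left(\frac{1}{59 - 23}\right)^{2} + \frac{27}{59 - 23}\right) + 48586 = \left(486 + 3 \left(\frac{1}{36}\right)^{2} + \frac{27}{36}\right) + 48586 = \left(486 + \frac{3}{1296} + 27 \cdot \frac{1}{36}\right) + 48586 = \left(486 + 3 \cdot \frac{1}{1296} + \frac{3}{4}\right) + 48586 = \left(486 + \frac{1}{432} + \frac{3}{4}\right) + 48586 = \frac{210277}{432} + 48586 = \frac{21199429}{432}$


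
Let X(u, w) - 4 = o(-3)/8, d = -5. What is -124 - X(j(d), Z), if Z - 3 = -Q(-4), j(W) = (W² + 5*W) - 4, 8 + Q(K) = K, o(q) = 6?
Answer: -515/4 ≈ -128.75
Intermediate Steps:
Q(K) = -8 + K
j(W) = -4 + W² + 5*W
Z = 15 (Z = 3 - (-8 - 4) = 3 - 1*(-12) = 3 + 12 = 15)
X(u, w) = 19/4 (X(u, w) = 4 + 6/8 = 4 + 6*(⅛) = 4 + ¾ = 19/4)
-124 - X(j(d), Z) = -124 - 1*19/4 = -124 - 19/4 = -515/4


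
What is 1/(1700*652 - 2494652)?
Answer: -1/1386252 ≈ -7.2137e-7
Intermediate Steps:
1/(1700*652 - 2494652) = 1/(1108400 - 2494652) = 1/(-1386252) = -1/1386252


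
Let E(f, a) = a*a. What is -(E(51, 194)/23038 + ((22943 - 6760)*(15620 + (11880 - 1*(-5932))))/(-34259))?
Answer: 6231480529202/394629421 ≈ 15791.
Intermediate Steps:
E(f, a) = a²
-(E(51, 194)/23038 + ((22943 - 6760)*(15620 + (11880 - 1*(-5932))))/(-34259)) = -(194²/23038 + ((22943 - 6760)*(15620 + (11880 - 1*(-5932))))/(-34259)) = -(37636*(1/23038) + (16183*(15620 + (11880 + 5932)))*(-1/34259)) = -(18818/11519 + (16183*(15620 + 17812))*(-1/34259)) = -(18818/11519 + (16183*33432)*(-1/34259)) = -(18818/11519 + 541030056*(-1/34259)) = -(18818/11519 - 541030056/34259) = -1*(-6231480529202/394629421) = 6231480529202/394629421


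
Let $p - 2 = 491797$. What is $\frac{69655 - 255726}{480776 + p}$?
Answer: $- \frac{186071}{972575} \approx -0.19132$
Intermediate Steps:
$p = 491799$ ($p = 2 + 491797 = 491799$)
$\frac{69655 - 255726}{480776 + p} = \frac{69655 - 255726}{480776 + 491799} = - \frac{186071}{972575}$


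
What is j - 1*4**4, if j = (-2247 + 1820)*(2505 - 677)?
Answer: -780812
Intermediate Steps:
j = -780556 (j = -427*1828 = -780556)
j - 1*4**4 = -780556 - 1*4**4 = -780556 - 1*256 = -780556 - 256 = -780812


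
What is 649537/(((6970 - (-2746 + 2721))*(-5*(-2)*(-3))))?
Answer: -649537/209850 ≈ -3.0952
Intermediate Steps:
649537/(((6970 - (-2746 + 2721))*(-5*(-2)*(-3)))) = 649537/(((6970 - 1*(-25))*(10*(-3)))) = 649537/(((6970 + 25)*(-30))) = 649537/((6995*(-30))) = 649537/(-209850) = 649537*(-1/209850) = -649537/209850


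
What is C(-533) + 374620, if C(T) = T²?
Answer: 658709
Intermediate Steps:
C(-533) + 374620 = (-533)² + 374620 = 284089 + 374620 = 658709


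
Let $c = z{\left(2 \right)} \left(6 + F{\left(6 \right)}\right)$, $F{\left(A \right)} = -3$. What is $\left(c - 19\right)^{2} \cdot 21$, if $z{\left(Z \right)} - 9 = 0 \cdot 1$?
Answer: $1344$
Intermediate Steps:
$z{\left(Z \right)} = 9$ ($z{\left(Z \right)} = 9 + 0 \cdot 1 = 9 + 0 = 9$)
$c = 27$ ($c = 9 \left(6 - 3\right) = 9 \cdot 3 = 27$)
$\left(c - 19\right)^{2} \cdot 21 = \left(27 - 19\right)^{2} \cdot 21 = 8^{2} \cdot 21 = 64 \cdot 21 = 1344$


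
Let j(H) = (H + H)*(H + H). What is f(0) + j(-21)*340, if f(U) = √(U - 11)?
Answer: 599760 + I*√11 ≈ 5.9976e+5 + 3.3166*I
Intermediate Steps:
f(U) = √(-11 + U)
j(H) = 4*H² (j(H) = (2*H)*(2*H) = 4*H²)
f(0) + j(-21)*340 = √(-11 + 0) + (4*(-21)²)*340 = √(-11) + (4*441)*340 = I*√11 + 1764*340 = I*√11 + 599760 = 599760 + I*√11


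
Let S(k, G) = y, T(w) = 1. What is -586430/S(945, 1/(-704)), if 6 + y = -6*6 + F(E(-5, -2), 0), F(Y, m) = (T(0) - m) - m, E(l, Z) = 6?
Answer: 586430/41 ≈ 14303.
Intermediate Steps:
F(Y, m) = 1 - 2*m (F(Y, m) = (1 - m) - m = 1 - 2*m)
y = -41 (y = -6 + (-6*6 + (1 - 2*0)) = -6 + (-36 + (1 + 0)) = -6 + (-36 + 1) = -6 - 35 = -41)
S(k, G) = -41
-586430/S(945, 1/(-704)) = -586430/(-41) = -586430*(-1/41) = 586430/41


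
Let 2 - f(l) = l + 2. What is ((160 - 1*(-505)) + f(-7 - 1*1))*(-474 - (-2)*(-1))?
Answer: -320348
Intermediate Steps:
f(l) = -l (f(l) = 2 - (l + 2) = 2 - (2 + l) = 2 + (-2 - l) = -l)
((160 - 1*(-505)) + f(-7 - 1*1))*(-474 - (-2)*(-1)) = ((160 - 1*(-505)) - (-7 - 1*1))*(-474 - (-2)*(-1)) = ((160 + 505) - (-7 - 1))*(-474 - 1*2) = (665 - 1*(-8))*(-474 - 2) = (665 + 8)*(-476) = 673*(-476) = -320348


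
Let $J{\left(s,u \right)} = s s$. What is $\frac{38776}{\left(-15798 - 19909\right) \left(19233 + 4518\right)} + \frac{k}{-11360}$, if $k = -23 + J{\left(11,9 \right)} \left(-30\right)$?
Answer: $\frac{3097584628561}{9634154231520} \approx 0.32152$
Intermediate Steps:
$J{\left(s,u \right)} = s^{2}$
$k = -3653$ ($k = -23 + 11^{2} \left(-30\right) = -23 + 121 \left(-30\right) = -23 - 3630 = -3653$)
$\frac{38776}{\left(-15798 - 19909\right) \left(19233 + 4518\right)} + \frac{k}{-11360} = \frac{38776}{\left(-15798 - 19909\right) \left(19233 + 4518\right)} - \frac{3653}{-11360} = \frac{38776}{\left(-35707\right) 23751} - - \frac{3653}{11360} = \frac{38776}{-848076957} + \frac{3653}{11360} = 38776 \left(- \frac{1}{848076957}\right) + \frac{3653}{11360} = - \frac{38776}{848076957} + \frac{3653}{11360} = \frac{3097584628561}{9634154231520}$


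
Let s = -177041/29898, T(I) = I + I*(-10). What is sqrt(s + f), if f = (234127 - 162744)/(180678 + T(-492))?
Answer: I*sqrt(130829562016490711)/153730533 ≈ 2.3528*I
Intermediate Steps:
T(I) = -9*I (T(I) = I - 10*I = -9*I)
s = -177041/29898 (s = -177041*1/29898 = -177041/29898 ≈ -5.9215)
f = 71383/185106 (f = (234127 - 162744)/(180678 - 9*(-492)) = 71383/(180678 + 4428) = 71383/185106 ≈ 0.38563)
sqrt(s + f) = sqrt(-177041/29898 + 71383/185106) = sqrt(-2553095201/461191599) = I*sqrt(130829562016490711)/153730533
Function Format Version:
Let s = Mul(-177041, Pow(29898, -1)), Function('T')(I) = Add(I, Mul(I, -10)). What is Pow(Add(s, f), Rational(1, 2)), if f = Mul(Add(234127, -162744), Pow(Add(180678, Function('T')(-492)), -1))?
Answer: Mul(Rational(1, 153730533), I, Pow(130829562016490711, Rational(1, 2))) ≈ Mul(2.3528, I)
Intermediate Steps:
Function('T')(I) = Mul(-9, I) (Function('T')(I) = Add(I, Mul(-10, I)) = Mul(-9, I))
s = Rational(-177041, 29898) (s = Mul(-177041, Rational(1, 29898)) = Rational(-177041, 29898) ≈ -5.9215)
f = Rational(71383, 185106) (f = Mul(Add(234127, -162744), Pow(Add(180678, Mul(-9, -492)), -1)) = Mul(71383, Pow(Add(180678, 4428), -1)) = Mul(71383, Pow(185106, -1)) = Mul(71383, Rational(1, 185106)) = Rational(71383, 185106) ≈ 0.38563)
Pow(Add(s, f), Rational(1, 2)) = Pow(Add(Rational(-177041, 29898), Rational(71383, 185106)), Rational(1, 2)) = Pow(Rational(-2553095201, 461191599), Rational(1, 2)) = Mul(Rational(1, 153730533), I, Pow(130829562016490711, Rational(1, 2)))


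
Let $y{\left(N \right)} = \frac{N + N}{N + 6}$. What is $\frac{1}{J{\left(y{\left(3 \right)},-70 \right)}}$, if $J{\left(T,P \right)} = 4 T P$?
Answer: $- \frac{3}{560} \approx -0.0053571$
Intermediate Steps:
$y{\left(N \right)} = \frac{2 N}{6 + N}$
$J{\left(T,P \right)} = 4 P T$
$\frac{1}{J{\left(y{\left(3 \right)},-70 \right)}} = \frac{1}{4 \left(-70\right) 2 \cdot 3 \frac{1}{6 + 3}} = \frac{1}{4 \left(-70\right) 2 \cdot 3 \cdot \frac{1}{9}} = \frac{1}{4 \left(-70\right) \frac{2}{3}} = \frac{1}{- \frac{560}{3}} = - \frac{3}{560}$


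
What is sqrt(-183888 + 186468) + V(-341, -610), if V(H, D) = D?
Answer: -610 + 2*sqrt(645) ≈ -559.21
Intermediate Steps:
sqrt(-183888 + 186468) + V(-341, -610) = sqrt(-183888 + 186468) - 610 = sqrt(2580) - 610 = 2*sqrt(645) - 610 = -610 + 2*sqrt(645)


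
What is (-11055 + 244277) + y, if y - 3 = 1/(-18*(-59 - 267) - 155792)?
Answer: 34966024899/149924 ≈ 2.3323e+5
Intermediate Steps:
y = 449771/149924 (y = 3 + 1/(-18*(-59 - 267) - 155792) = 3 + 1/(-18*(-326) - 155792) = 3 + 1/(5868 - 155792) = 3 + 1/(-149924) = 3 - 1/149924 = 449771/149924 ≈ 3.0000)
(-11055 + 244277) + y = (-11055 + 244277) + 449771/149924 = 233222 + 449771/149924 = 34966024899/149924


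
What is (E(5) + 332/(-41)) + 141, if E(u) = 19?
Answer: 6228/41 ≈ 151.90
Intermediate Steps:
(E(5) + 332/(-41)) + 141 = (19 + 332/(-41)) + 141 = (19 + 332*(-1/41)) + 141 = (19 - 332/41) + 141 = 447/41 + 141 = 6228/41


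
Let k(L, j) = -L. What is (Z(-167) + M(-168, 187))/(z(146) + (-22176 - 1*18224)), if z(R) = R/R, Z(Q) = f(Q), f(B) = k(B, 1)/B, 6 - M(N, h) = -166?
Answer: -171/40399 ≈ -0.0042328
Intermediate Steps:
M(N, h) = 172 (M(N, h) = 6 - 1*(-166) = 6 + 166 = 172)
f(B) = -1 (f(B) = (-B)/B = -1)
Z(Q) = -1
z(R) = 1
(Z(-167) + M(-168, 187))/(z(146) + (-22176 - 1*18224)) = (-1 + 172)/(1 + (-22176 - 1*18224)) = 171/(1 + (-22176 - 18224)) = 171/(1 - 40400) = 171/(-40399) = 171*(-1/40399) = -171/40399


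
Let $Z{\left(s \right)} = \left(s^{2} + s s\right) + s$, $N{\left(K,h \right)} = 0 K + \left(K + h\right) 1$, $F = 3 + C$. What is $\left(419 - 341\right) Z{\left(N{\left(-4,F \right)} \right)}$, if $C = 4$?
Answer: $1638$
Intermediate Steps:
$F = 7$ ($F = 3 + 4 = 7$)
$N{\left(K,h \right)} = K + h$ ($N{\left(K,h \right)} = 0 + \left(K + h\right) = K + h$)
$Z{\left(s \right)} = s + 2 s^{2}$ ($Z{\left(s \right)} = \left(s^{2} + s^{2}\right) + s = 2 s^{2} + s = s + 2 s^{2}$)
$\left(419 - 341\right) Z{\left(N{\left(-4,F \right)} \right)} = \left(419 - 341\right) \left(-4 + 7\right) \left(1 + 2 \left(-4 + 7\right)\right) = 78 \cdot 3 \left(1 + 2 \cdot 3\right) = 78 \cdot 3 \left(1 + 6\right) = 78 \cdot 3 \cdot 7 = 78 \cdot 21 = 1638$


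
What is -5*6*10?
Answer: -300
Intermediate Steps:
-5*6*10 = -1*30*10 = -30*10 = -300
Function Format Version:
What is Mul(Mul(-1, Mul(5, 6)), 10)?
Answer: -300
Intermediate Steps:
Mul(Mul(-1, Mul(5, 6)), 10) = Mul(Mul(-1, 30), 10) = Mul(-30, 10) = -300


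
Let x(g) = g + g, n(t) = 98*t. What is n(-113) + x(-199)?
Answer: -11472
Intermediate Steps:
x(g) = 2*g
n(-113) + x(-199) = 98*(-113) + 2*(-199) = -11074 - 398 = -11472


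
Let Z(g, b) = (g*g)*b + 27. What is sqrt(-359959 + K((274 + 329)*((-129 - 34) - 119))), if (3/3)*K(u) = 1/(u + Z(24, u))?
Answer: I*sqrt(42781129441941155090)/10901835 ≈ 599.97*I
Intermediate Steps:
Z(g, b) = 27 + b*g**2 (Z(g, b) = g**2*b + 27 = b*g**2 + 27 = 27 + b*g**2)
K(u) = 1/(27 + 577*u) (K(u) = 1/(u + (27 + u*24**2)) = 1/(u + (27 + u*576)) = 1/(u + (27 + 576*u)) = 1/(27 + 577*u))
sqrt(-359959 + K((274 + 329)*((-129 - 34) - 119))) = sqrt(-359959 + 1/(27 + 577*((274 + 329)*((-129 - 34) - 119)))) = sqrt(-359959 + 1/(27 + 577*(603*(-163 - 119)))) = sqrt(-359959 + 1/(27 + 577*(603*(-282)))) = sqrt(-359959 + 1/(27 + 577*(-170046))) = sqrt(-359959 + 1/(27 - 98116542)) = sqrt(-359959 + 1/(-98116515)) = sqrt(-359959 - 1/98116515) = sqrt(-35317922622886/98116515) = I*sqrt(42781129441941155090)/10901835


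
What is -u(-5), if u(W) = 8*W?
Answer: 40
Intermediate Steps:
-u(-5) = -8*(-5) = -1*(-40) = 40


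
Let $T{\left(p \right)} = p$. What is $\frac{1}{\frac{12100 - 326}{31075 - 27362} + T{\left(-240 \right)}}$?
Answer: $- \frac{3713}{879346} \approx -0.0042225$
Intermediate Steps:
$\frac{1}{\frac{12100 - 326}{31075 - 27362} + T{\left(-240 \right)}} = \frac{1}{\frac{12100 - 326}{31075 - 27362} - 240} = \frac{1}{\frac{11774}{3713} - 240} = \frac{1}{- \frac{879346}{3713}} = - \frac{3713}{879346}$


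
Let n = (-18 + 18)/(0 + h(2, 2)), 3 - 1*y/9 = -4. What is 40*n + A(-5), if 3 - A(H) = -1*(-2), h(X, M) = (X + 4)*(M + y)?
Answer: 1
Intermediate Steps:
y = 63 (y = 27 - 9*(-4) = 27 + 36 = 63)
h(X, M) = (4 + X)*(63 + M) (h(X, M) = (X + 4)*(M + 63) = (4 + X)*(63 + M))
n = 0 (n = (-18 + 18)/(0 + (252 + 4*2 + 63*2 + 2*2)) = 0/(0 + (252 + 8 + 126 + 4)) = 0/(0 + 390) = 0/390 = 0*(1/390) = 0)
A(H) = 1 (A(H) = 3 - (-1)*(-2) = 3 - 1*2 = 3 - 2 = 1)
40*n + A(-5) = 40*0 + 1 = 0 + 1 = 1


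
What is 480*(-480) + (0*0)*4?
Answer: -230400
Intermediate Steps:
480*(-480) + (0*0)*4 = -230400 + 0*4 = -230400 + 0 = -230400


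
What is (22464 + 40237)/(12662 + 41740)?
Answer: 62701/54402 ≈ 1.1525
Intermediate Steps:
(22464 + 40237)/(12662 + 41740) = 62701/54402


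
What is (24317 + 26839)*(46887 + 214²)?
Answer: 4741291548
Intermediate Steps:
(24317 + 26839)*(46887 + 214²) = 51156*(46887 + 45796) = 51156*92683 = 4741291548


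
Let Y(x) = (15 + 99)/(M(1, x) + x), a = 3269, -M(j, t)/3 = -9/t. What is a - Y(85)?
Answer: 11848549/3626 ≈ 3267.7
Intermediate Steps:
M(j, t) = 27/t (M(j, t) = -(-27)/t = 27/t)
Y(x) = 114/(x + 27/x) (Y(x) = (15 + 99)/(27/x + x) = 114/(x + 27/x))
a - Y(85) = 3269 - 114*85/(27 + 85**2) = 3269 - 114*85/(27 + 7225) = 3269 - 114*85/7252 = 3269 - 1*4845/3626 = 3269 - 4845/3626 = 11848549/3626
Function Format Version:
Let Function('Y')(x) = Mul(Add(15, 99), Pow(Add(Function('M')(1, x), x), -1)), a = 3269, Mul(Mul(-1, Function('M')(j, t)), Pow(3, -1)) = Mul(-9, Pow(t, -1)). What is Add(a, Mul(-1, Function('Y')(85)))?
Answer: Rational(11848549, 3626) ≈ 3267.7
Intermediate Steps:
Function('M')(j, t) = Mul(27, Pow(t, -1)) (Function('M')(j, t) = Mul(-3, Mul(-9, Pow(t, -1))) = Mul(27, Pow(t, -1)))
Function('Y')(x) = Mul(114, Pow(Add(x, Mul(27, Pow(x, -1))), -1)) (Function('Y')(x) = Mul(Add(15, 99), Pow(Add(Mul(27, Pow(x, -1)), x), -1)) = Mul(114, Pow(Add(x, Mul(27, Pow(x, -1))), -1)))
Add(a, Mul(-1, Function('Y')(85))) = Add(3269, Mul(-1, Mul(114, 85, Pow(Add(27, Pow(85, 2)), -1)))) = Add(3269, Mul(-1, Mul(114, 85, Pow(Add(27, 7225), -1)))) = Add(3269, Mul(-1, Mul(114, 85, Pow(7252, -1)))) = Add(3269, Mul(-1, Mul(114, 85, Rational(1, 7252)))) = Add(3269, Mul(-1, Rational(4845, 3626))) = Add(3269, Rational(-4845, 3626)) = Rational(11848549, 3626)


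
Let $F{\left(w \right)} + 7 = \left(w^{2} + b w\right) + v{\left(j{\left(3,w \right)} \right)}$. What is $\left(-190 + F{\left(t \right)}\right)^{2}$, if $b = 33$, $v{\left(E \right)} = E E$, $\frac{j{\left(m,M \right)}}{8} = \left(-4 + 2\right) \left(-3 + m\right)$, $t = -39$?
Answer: $1369$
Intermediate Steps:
$j{\left(m,M \right)} = 48 - 16 m$ ($j{\left(m,M \right)} = 8 \left(-4 + 2\right) \left(-3 + m\right) = 8 \left(- 2 \left(-3 + m\right)\right) = 8 \left(6 - 2 m\right) = 48 - 16 m$)
$v{\left(E \right)} = E^{2}$
$F{\left(w \right)} = -7 + w^{2} + 33 w$ ($F{\left(w \right)} = -7 + \left(\left(w^{2} + 33 w\right) + \left(48 - 48\right)^{2}\right) = -7 + \left(\left(w^{2} + 33 w\right) + 0^{2}\right) = -7 + \left(\left(w^{2} + 33 w\right) + 0\right) = -7 + \left(w^{2} + 33 w\right) = -7 + w^{2} + 33 w$)
$\left(-190 + F{\left(t \right)}\right)^{2} = \left(-190 + \left(-7 + \left(-39\right)^{2} + 33 \left(-39\right)\right)\right)^{2} = \left(-190 - -227\right)^{2} = \left(-190 + 227\right)^{2} = 37^{2} = 1369$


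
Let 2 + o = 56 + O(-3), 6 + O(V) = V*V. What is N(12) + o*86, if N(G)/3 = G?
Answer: 4938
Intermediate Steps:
O(V) = -6 + V² (O(V) = -6 + V*V = -6 + V²)
N(G) = 3*G
o = 57 (o = -2 + (56 + (-6 + (-3)²)) = -2 + (56 + (-6 + 9)) = -2 + (56 + 3) = -2 + 59 = 57)
N(12) + o*86 = 3*12 + 57*86 = 36 + 4902 = 4938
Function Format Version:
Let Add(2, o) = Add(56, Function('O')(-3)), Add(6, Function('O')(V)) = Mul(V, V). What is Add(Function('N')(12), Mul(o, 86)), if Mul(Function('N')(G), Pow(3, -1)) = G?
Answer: 4938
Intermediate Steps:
Function('O')(V) = Add(-6, Pow(V, 2)) (Function('O')(V) = Add(-6, Mul(V, V)) = Add(-6, Pow(V, 2)))
Function('N')(G) = Mul(3, G)
o = 57 (o = Add(-2, Add(56, Add(-6, Pow(-3, 2)))) = Add(-2, Add(56, Add(-6, 9))) = Add(-2, Add(56, 3)) = Add(-2, 59) = 57)
Add(Function('N')(12), Mul(o, 86)) = Add(Mul(3, 12), Mul(57, 86)) = Add(36, 4902) = 4938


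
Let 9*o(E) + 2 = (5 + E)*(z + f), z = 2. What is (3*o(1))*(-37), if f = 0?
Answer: -370/3 ≈ -123.33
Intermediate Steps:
o(E) = 8/9 + 2*E/9 (o(E) = -2/9 + ((5 + E)*(2 + 0))/9 = -2/9 + ((5 + E)*2)/9 = -2/9 + (10 + 2*E)/9 = -2/9 + (10/9 + 2*E/9) = 8/9 + 2*E/9)
(3*o(1))*(-37) = (3*(8/9 + (2/9)*1))*(-37) = (3*(8/9 + 2/9))*(-37) = (3*(10/9))*(-37) = (10/3)*(-37) = -370/3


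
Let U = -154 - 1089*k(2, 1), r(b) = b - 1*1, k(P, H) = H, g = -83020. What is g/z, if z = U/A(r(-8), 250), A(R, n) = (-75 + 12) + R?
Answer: -5977440/1243 ≈ -4808.9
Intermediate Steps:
r(b) = -1 + b (r(b) = b - 1 = -1 + b)
A(R, n) = -63 + R
U = -1243 (U = -154 - 1089 = -1243)
z = 1243/72 (z = -1243/(-63 + (-1 - 8)) = -1243/(-63 - 9) = -1243/(-72) = -1243*(-1/72) = 1243/72 ≈ 17.264)
g/z = -83020/1243/72 = -83020*72/1243 = -5977440/1243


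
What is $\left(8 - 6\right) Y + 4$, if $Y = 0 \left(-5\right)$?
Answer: $4$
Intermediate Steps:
$Y = 0$
$\left(8 - 6\right) Y + 4 = \left(8 - 6\right) 0 + 4 = 2 \cdot 0 + 4 = 0 + 4 = 4$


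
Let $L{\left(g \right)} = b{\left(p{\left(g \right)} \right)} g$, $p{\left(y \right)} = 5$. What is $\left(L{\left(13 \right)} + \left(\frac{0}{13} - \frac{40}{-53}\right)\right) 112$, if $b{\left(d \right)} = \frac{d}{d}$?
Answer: $\frac{81648}{53} \approx 1540.5$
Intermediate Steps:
$b{\left(d \right)} = 1$
$L{\left(g \right)} = g$ ($L{\left(g \right)} = 1 g = g$)
$\left(L{\left(13 \right)} + \left(\frac{0}{13} - \frac{40}{-53}\right)\right) 112 = \left(13 + \left(\frac{0}{13} - \frac{40}{-53}\right)\right) 112 = \left(13 + \left(0 \cdot \frac{1}{13} - - \frac{40}{53}\right)\right) 112 = \left(13 + \left(0 + \frac{40}{53}\right)\right) 112 = \left(13 + \frac{40}{53}\right) 112 = \frac{729}{53} \cdot 112 = \frac{81648}{53}$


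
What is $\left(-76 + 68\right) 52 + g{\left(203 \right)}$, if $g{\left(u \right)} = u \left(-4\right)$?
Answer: $-1228$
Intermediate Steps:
$g{\left(u \right)} = - 4 u$
$\left(-76 + 68\right) 52 + g{\left(203 \right)} = \left(-76 + 68\right) 52 - 812 = \left(-8\right) 52 - 812 = -416 - 812 = -1228$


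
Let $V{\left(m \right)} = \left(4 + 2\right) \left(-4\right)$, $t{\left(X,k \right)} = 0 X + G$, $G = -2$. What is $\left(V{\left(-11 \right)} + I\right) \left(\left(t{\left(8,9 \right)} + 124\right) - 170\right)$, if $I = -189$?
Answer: $10224$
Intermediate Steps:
$t{\left(X,k \right)} = -2$ ($t{\left(X,k \right)} = 0 X - 2 = 0 - 2 = -2$)
$V{\left(m \right)} = -24$ ($V{\left(m \right)} = 6 \left(-4\right) = -24$)
$\left(V{\left(-11 \right)} + I\right) \left(\left(t{\left(8,9 \right)} + 124\right) - 170\right) = \left(-24 - 189\right) \left(\left(-2 + 124\right) - 170\right) = - 213 \left(122 - 170\right) = \left(-213\right) \left(-48\right) = 10224$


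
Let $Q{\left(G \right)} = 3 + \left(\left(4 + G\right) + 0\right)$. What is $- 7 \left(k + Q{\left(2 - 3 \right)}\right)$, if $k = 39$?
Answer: $-315$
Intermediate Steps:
$Q{\left(G \right)} = 7 + G$ ($Q{\left(G \right)} = 3 + \left(4 + G\right) = 7 + G$)
$- 7 \left(k + Q{\left(2 - 3 \right)}\right) = - 7 \left(39 + \left(7 + \left(2 - 3\right)\right)\right) = - 7 \left(39 + \left(7 - 1\right)\right) = - 7 \left(39 + 6\right) = \left(-7\right) 45 = -315$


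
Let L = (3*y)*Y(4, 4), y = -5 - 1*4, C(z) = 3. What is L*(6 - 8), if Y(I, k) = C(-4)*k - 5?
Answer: 378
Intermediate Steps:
y = -9 (y = -5 - 4 = -9)
Y(I, k) = -5 + 3*k (Y(I, k) = 3*k - 5 = -5 + 3*k)
L = -189 (L = (3*(-9))*(-5 + 3*4) = -27*(-5 + 12) = -27*7 = -189)
L*(6 - 8) = -189*(6 - 8) = -189*(-2) = 378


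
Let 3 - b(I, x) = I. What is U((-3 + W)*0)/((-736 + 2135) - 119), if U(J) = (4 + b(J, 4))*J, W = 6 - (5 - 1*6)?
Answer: 0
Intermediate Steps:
W = 7 (W = 6 - (5 - 6) = 6 - 1*(-1) = 6 + 1 = 7)
b(I, x) = 3 - I
U(J) = J*(7 - J) (U(J) = (4 + (3 - J))*J = (7 - J)*J = J*(7 - J))
U((-3 + W)*0)/((-736 + 2135) - 119) = (((-3 + 7)*0)*(7 - (-3 + 7)*0))/((-736 + 2135) - 119) = ((4*0)*(7 - 4*0))/(1399 - 119) = (0*(7 - 1*0))/1280 = (0*(7 + 0))*(1/1280) = (0*7)*(1/1280) = 0*(1/1280) = 0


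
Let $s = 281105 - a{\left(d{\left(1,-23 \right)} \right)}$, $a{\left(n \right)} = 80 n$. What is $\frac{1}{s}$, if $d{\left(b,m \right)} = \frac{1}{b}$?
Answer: $\frac{1}{281025} \approx 3.5584 \cdot 10^{-6}$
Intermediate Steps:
$s = 281025$ ($s = 281105 - \frac{80}{1} = 281105 - 80 \cdot 1 = 281105 - 80 = 281025$)
$\frac{1}{s} = \frac{1}{281025}$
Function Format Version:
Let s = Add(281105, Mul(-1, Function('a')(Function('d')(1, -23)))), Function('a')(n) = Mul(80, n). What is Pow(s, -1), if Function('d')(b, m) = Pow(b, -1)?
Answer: Rational(1, 281025) ≈ 3.5584e-6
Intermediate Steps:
s = 281025 (s = Add(281105, Mul(-1, Mul(80, Pow(1, -1)))) = Add(281105, Mul(-1, Mul(80, 1))) = Add(281105, Mul(-1, 80)) = Add(281105, -80) = 281025)
Pow(s, -1) = Pow(281025, -1) = Rational(1, 281025)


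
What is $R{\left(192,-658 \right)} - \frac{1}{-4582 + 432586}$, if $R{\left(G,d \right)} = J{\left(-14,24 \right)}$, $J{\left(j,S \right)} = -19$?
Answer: $- \frac{8132077}{428004} \approx -19.0$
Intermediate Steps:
$R{\left(G,d \right)} = -19$
$R{\left(192,-658 \right)} - \frac{1}{-4582 + 432586} = -19 - \frac{1}{-4582 + 432586} = -19 - \frac{1}{428004} = - \frac{8132077}{428004}$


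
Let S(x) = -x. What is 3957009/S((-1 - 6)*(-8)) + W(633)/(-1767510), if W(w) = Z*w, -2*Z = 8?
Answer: -166525067519/2356680 ≈ -70661.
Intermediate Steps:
Z = -4 (Z = -1/2*8 = -4)
W(w) = -4*w
3957009/S((-1 - 6)*(-8)) + W(633)/(-1767510) = 3957009/((-(-1 - 6)*(-8))) - 4*633/(-1767510) = 3957009/((-(-7)*(-8))) - 2532*(-1/1767510) = 3957009/((-1*56)) + 422/294585 = 3957009/(-56) + 422/294585 = 3957009*(-1/56) + 422/294585 = -565287/8 + 422/294585 = -166525067519/2356680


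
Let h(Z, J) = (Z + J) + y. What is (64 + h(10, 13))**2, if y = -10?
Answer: 5929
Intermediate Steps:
h(Z, J) = -10 + J + Z (h(Z, J) = (Z + J) - 10 = (J + Z) - 10 = -10 + J + Z)
(64 + h(10, 13))**2 = (64 + (-10 + 13 + 10))**2 = (64 + 13)**2 = 77**2 = 5929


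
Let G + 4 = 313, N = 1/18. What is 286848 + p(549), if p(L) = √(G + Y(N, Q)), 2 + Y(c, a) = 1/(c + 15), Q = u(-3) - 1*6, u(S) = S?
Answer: 286848 + √22551265/271 ≈ 2.8687e+5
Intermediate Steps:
N = 1/18 ≈ 0.055556
Q = -9 (Q = -3 - 1*6 = -3 - 6 = -9)
Y(c, a) = -2 + 1/(15 + c) (Y(c, a) = -2 + 1/(c + 15) = -2 + 1/(15 + c))
G = 309 (G = -4 + 313 = 309)
p(L) = √22551265/271 (p(L) = √(309 + (-29 - 2*1/18)/(15 + 1/18)) = √(309 + (-29 - ⅑)/(271/18)) = √(309 + (18/271)*(-262/9)) = √(309 - 524/271) = √(83215/271) = √22551265/271)
286848 + p(549) = 286848 + √22551265/271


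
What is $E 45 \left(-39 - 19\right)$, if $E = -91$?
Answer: $237510$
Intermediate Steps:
$E 45 \left(-39 - 19\right) = \left(-91\right) 45 \left(-39 - 19\right) = \left(-4095\right) \left(-58\right) = 237510$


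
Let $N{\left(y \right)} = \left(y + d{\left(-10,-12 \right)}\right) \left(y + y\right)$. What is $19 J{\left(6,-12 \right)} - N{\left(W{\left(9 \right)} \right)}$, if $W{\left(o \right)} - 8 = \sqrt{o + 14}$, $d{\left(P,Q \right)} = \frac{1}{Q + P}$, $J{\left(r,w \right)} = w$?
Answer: $- \frac{4414}{11} - \frac{351 \sqrt{23}}{11} \approx -554.3$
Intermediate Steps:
$d{\left(P,Q \right)} = \frac{1}{P + Q}$
$W{\left(o \right)} = 8 + \sqrt{14 + o}$ ($W{\left(o \right)} = 8 + \sqrt{o + 14} = 8 + \sqrt{14 + o}$)
$N{\left(y \right)} = 2 y \left(- \frac{1}{22} + y\right)$ ($N{\left(y \right)} = \left(y + \frac{1}{-10 - 12}\right) \left(y + y\right) = \left(y + \frac{1}{-22}\right) 2 y = \left(y - \frac{1}{22}\right) 2 y = \left(- \frac{1}{22} + y\right) 2 y = 2 y \left(- \frac{1}{22} + y\right)$)
$19 J{\left(6,-12 \right)} - N{\left(W{\left(9 \right)} \right)} = 19 \left(-12\right) - \frac{\left(8 + \sqrt{14 + 9}\right) \left(-1 + 22 \left(8 + \sqrt{14 + 9}\right)\right)}{11} = -228 - \frac{\left(8 + \sqrt{23}\right) \left(-1 + 22 \left(8 + \sqrt{23}\right)\right)}{11} = -228 - \frac{\left(8 + \sqrt{23}\right) \left(-1 + \left(176 + 22 \sqrt{23}\right)\right)}{11} = -228 - \frac{\left(8 + \sqrt{23}\right) \left(175 + 22 \sqrt{23}\right)}{11}$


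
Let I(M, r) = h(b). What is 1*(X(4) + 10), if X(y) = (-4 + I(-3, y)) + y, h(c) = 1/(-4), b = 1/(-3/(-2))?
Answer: 39/4 ≈ 9.7500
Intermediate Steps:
b = 2/3 (b = 1/(-3*(-1/2)) = 1/(3/2) = 2/3 ≈ 0.66667)
h(c) = -1/4
I(M, r) = -1/4
X(y) = -17/4 + y (X(y) = (-4 - 1/4) + y = -17/4 + y)
1*(X(4) + 10) = 1*((-17/4 + 4) + 10) = 1*(-1/4 + 10) = 1*(39/4) = 39/4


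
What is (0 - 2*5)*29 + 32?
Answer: -258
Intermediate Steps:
(0 - 2*5)*29 + 32 = (0 - 10)*29 + 32 = -10*29 + 32 = -290 + 32 = -258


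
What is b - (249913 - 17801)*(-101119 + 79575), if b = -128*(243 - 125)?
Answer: 5000605824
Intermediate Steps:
b = -15104 (b = -128*118 = -15104)
b - (249913 - 17801)*(-101119 + 79575) = -15104 - (249913 - 17801)*(-101119 + 79575) = -15104 - 232112*(-21544) = -15104 - 1*(-5000620928) = -15104 + 5000620928 = 5000605824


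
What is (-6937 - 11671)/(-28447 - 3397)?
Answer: 4652/7961 ≈ 0.58435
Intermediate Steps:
(-6937 - 11671)/(-28447 - 3397) = -18608/(-31844) = -18608*(-1/31844) = 4652/7961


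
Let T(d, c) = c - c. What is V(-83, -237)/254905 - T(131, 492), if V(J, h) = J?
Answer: -83/254905 ≈ -0.00032561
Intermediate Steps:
T(d, c) = 0
V(-83, -237)/254905 - T(131, 492) = -83/254905 - 1*0 = -83*1/254905 + 0 = -83/254905 + 0 = -83/254905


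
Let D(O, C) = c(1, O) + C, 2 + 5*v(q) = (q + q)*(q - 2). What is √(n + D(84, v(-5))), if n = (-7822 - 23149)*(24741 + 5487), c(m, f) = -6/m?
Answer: I*√23404784510/5 ≈ 30597.0*I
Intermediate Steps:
v(q) = -⅖ + 2*q*(-2 + q)/5 (v(q) = -⅖ + ((q + q)*(q - 2))/5 = -⅖ + ((2*q)*(-2 + q))/5 = -⅖ + (2*q*(-2 + q))/5 = -⅖ + 2*q*(-2 + q)/5)
D(O, C) = -6 + C (D(O, C) = -6/1 + C = -6*1 + C = -6 + C)
n = -936191388 (n = -30971*30228 = -936191388)
√(n + D(84, v(-5))) = √(-936191388 + (-6 + (-⅖ - ⅘*(-5) + (⅖)*(-5)²))) = √(-936191388 + (-6 + (-⅖ + 4 + (⅖)*25))) = √(-936191388 + (-6 + (-⅖ + 4 + 10))) = √(-936191388 + (-6 + 68/5)) = √(-936191388 + 38/5) = √(-4680956902/5) = I*√23404784510/5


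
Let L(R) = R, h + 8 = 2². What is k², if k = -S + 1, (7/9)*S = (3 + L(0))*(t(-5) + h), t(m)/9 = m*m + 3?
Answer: 44742721/49 ≈ 9.1312e+5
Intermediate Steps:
h = -4 (h = -8 + 2² = -8 + 4 = -4)
t(m) = 27 + 9*m² (t(m) = 9*(m*m + 3) = 9*(m² + 3) = 9*(3 + m²) = 27 + 9*m²)
S = 6696/7 (S = 9*((3 + 0)*((27 + 9*(-5)²) - 4))/7 = 9*(3*((27 + 9*25) - 4))/7 = 9*(3*((27 + 225) - 4))/7 = 9*(3*(252 - 4))/7 = 9*(3*248)/7 = (9/7)*744 = 6696/7 ≈ 956.57)
k = -6689/7 (k = -1*6696/7 + 1 = -6696/7 + 1 = -6689/7 ≈ -955.57)
k² = (-6689/7)² = 44742721/49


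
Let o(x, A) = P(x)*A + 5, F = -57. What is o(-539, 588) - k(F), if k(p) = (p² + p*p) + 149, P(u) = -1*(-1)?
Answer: -6054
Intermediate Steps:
P(u) = 1
o(x, A) = 5 + A (o(x, A) = 1*A + 5 = A + 5 = 5 + A)
k(p) = 149 + 2*p² (k(p) = (p² + p²) + 149 = 2*p² + 149 = 149 + 2*p²)
o(-539, 588) - k(F) = (5 + 588) - (149 + 2*(-57)²) = 593 - (149 + 2*3249) = 593 - (149 + 6498) = 593 - 1*6647 = 593 - 6647 = -6054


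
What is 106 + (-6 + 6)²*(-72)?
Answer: 106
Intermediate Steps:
106 + (-6 + 6)²*(-72) = 106 + 0²*(-72) = 106 + 0*(-72) = 106 + 0 = 106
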